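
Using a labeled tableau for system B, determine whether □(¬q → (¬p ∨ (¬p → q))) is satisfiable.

Satisfiable (open branch found)

1. □(¬q → (¬p ∨ (¬p → q))), u
2. ¬q → (¬p ∨ (¬p → q)), u
3. ¬p ∨ (¬p → q), u
4. ¬p → q, u
5. q, u
Accessibility: uRu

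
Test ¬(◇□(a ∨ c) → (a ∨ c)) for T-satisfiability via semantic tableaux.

1. ¬(◇□(a ∨ c) → (a ∨ c)), w0
2. ◇□(a ∨ c), w0
3. ¬(a ∨ c), w0
4. ¬a, w0
5. ¬c, w0
6. □(a ∨ c), w1
7. a ∨ c, w1
8. c, w1
Accessibility: w0Rw0, w0Rw1, w1Rw1

Yes, satisfiable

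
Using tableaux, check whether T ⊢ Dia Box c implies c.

No, not valid

Tableau for the negation not (Dia Box c implies c):
1. not (Dia Box c implies c), w0
2. Dia Box c, w0
3. not c, w0
4. Box c, w1
5. c, w1
Accessibility: w0Rw0, w0Rw1, w1Rw1
The negation has an open branch (countermodel exists).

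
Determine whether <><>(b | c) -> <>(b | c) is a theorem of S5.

Tableau for the negation ~(<><>(b | c) -> <>(b | c)):
1. ~(<><>(b | c) -> <>(b | c)), 0
2. <><>(b | c), 0
3. ~<>(b | c), 0
4. ~(b | c), 0
5. ~b, 0
6. ~c, 0
7. <>(b | c), 1
8. ~(b | c), 1
9. ~b, 1
10. ~c, 1
11. b | c, 2
12. ~(b | c), 2
13. ~b, 2
14. ~c, 2
15. c, 2
Accessibility: 0R0, 0R1, 0R2, 1R0, 1R1, 1R2, 2R0, 2R1, 2R2
Branch closes: c and ~c both at 2.
All branches of the negation close; one closing branch shown above.

Valid in S5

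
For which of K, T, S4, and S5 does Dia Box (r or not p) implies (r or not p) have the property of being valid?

S5

S5-tableau for the negation not (Dia Box (r or not p) implies (r or not p)):
1. not (Dia Box (r or not p) implies (r or not p)), w0
2. Dia Box (r or not p), w0
3. not (r or not p), w0
4. not r, w0
5. p, w0
6. Box (r or not p), w1
7. r or not p, w0
8. r or not p, w1
9. not p, w0
Accessibility: w0Rw0, w0Rw1, w1Rw0, w1Rw1
Branch closes: p and not p both at w0.
Every branch closes (one shown): valid in S5.
S4-tableau for the negation not (Dia Box (r or not p) implies (r or not p)):
1. not (Dia Box (r or not p) implies (r or not p)), w0
2. Dia Box (r or not p), w0
3. not (r or not p), w0
4. not r, w0
5. p, w0
6. Box (r or not p), w1
7. r or not p, w1
8. not p, w1
Accessibility: w0Rw0, w0Rw1, w1Rw1
Complete open branch: countermodel on an S4-frame, so not valid in S4, nor in K, T (the same frame is also a K-frame and a T-frame).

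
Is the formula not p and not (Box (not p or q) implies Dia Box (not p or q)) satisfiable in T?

1. not p and not (Box (not p or q) implies Dia Box (not p or q)), u
2. not p, u   [and-rule on 1]
3. not (Box (not p or q) implies Dia Box (not p or q)), u   [and-rule on 1]
4. Box (not p or q), u   [neg-implies-rule on 3]
5. not Dia Box (not p or q), u   [neg-implies-rule on 3]
6. not p or q, u   [Box-rule on 4 via uRu]
7. not Box (not p or q), u   [neg-Dia-rule on 5 via uRu]
8. q, u   [or-rule on 6 (branches; this branch)]
9. not (not p or q), v   [neg-Box-rule on 7: fresh world v, uRv]
10. p, v   [neg-or-rule on 9]
11. not q, v   [neg-or-rule on 9]
12. not p or q, v   [Box-rule on 4 via uRv]
13. not Box (not p or q), v   [neg-Dia-rule on 5 via uRv]
14. q, v   [or-rule on 12 (branches; this branch)]
Accessibility: uRu, uRv, vRv
Branch closes: q and not q both at v.
Every branch closes; the branch above is one of them.

Unsatisfiable (every branch closes)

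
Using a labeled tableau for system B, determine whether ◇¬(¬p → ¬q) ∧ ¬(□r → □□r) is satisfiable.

1. ◇¬(¬p → ¬q) ∧ ¬(□r → □□r), 0
2. ◇¬(¬p → ¬q), 0
3. ¬(□r → □□r), 0
4. □r, 0
5. ¬□□r, 0
6. r, 0
7. ¬(¬p → ¬q), 1
8. ¬p, 1
9. q, 1
10. r, 1
11. ¬□r, 2
12. r, 2
13. ¬r, 3
Accessibility: 0R0, 0R1, 0R2, 1R0, 1R1, 2R0, 2R2, 2R3, 3R2, 3R3

Satisfiable (open branch found)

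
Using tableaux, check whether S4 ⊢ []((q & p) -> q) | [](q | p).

Yes, valid

Tableau for the negation ~([]((q & p) -> q) | [](q | p)):
1. ~([]((q & p) -> q) | [](q | p)), 0
2. ~[]((q & p) -> q), 0
3. ~[](q | p), 0
4. ~((q & p) -> q), 1
5. q & p, 1
6. ~q, 1
7. q, 1
8. p, 1
Accessibility: 0R0, 0R1, 1R1
Branch closes: q and ~q both at 1.
Every branch of the negation's tableau closes; the branch above is one of them.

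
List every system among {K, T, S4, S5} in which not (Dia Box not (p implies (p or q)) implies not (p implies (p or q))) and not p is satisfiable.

K

T-tableau for the formula:
1. not (Dia Box not (p implies (p or q)) implies not (p implies (p or q))) and not p, w0
2. not (Dia Box not (p implies (p or q)) implies not (p implies (p or q))), w0
3. not p, w0
4. Dia Box not (p implies (p or q)), w0
5. p implies (p or q), w0
6. p or q, w0
7. q, w0
8. Box not (p implies (p or q)), w1
9. not (p implies (p or q)), w1
10. p, w1
11. not (p or q), w1
12. not p, w1
13. not q, w1
Accessibility: w0Rw0, w0Rw1, w1Rw1
Branch closes: p and not p both at w1.
Every branch closes (one shown): unsatisfiable in T, hence also in S4, S5 (every S4/S5-frame is a T-frame).
K-tableau for the formula:
1. not (Dia Box not (p implies (p or q)) implies not (p implies (p or q))) and not p, w0
2. not (Dia Box not (p implies (p or q)) implies not (p implies (p or q))), w0
3. not p, w0
4. Dia Box not (p implies (p or q)), w0
5. p implies (p or q), w0
6. p or q, w0
7. q, w0
8. Box not (p implies (p or q)), w1
Accessibility: w0Rw1
Complete open branch: satisfiable in K.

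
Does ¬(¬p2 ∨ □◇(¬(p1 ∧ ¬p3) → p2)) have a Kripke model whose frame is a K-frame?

Yes, satisfiable

1. ¬(¬p2 ∨ □◇(¬(p1 ∧ ¬p3) → p2)), 0
2. p2, 0   [¬∨-rule on 1]
3. ¬□◇(¬(p1 ∧ ¬p3) → p2), 0   [¬∨-rule on 1]
4. ¬◇(¬(p1 ∧ ¬p3) → p2), 1   [¬□-rule on 3: fresh world 1, 0R1]
Accessibility: 0R1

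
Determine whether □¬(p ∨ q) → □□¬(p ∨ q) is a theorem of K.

Tableau for the negation ¬(□¬(p ∨ q) → □□¬(p ∨ q)):
1. ¬(□¬(p ∨ q) → □□¬(p ∨ q)), 0
2. □¬(p ∨ q), 0
3. ¬□□¬(p ∨ q), 0
4. ¬□¬(p ∨ q), 1
5. ¬(p ∨ q), 1
6. ¬p, 1
7. ¬q, 1
8. p ∨ q, 2
9. q, 2
Accessibility: 0R1, 1R2
The negation has an open branch (countermodel exists).

Not valid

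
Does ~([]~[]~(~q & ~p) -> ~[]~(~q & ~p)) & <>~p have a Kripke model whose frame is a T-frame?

1. ~([]~[]~(~q & ~p) -> ~[]~(~q & ~p)) & <>~p, 0
2. ~([]~[]~(~q & ~p) -> ~[]~(~q & ~p)), 0
3. <>~p, 0
4. []~[]~(~q & ~p), 0
5. []~(~q & ~p), 0
6. ~[]~(~q & ~p), 0
7. ~(~q & ~p), 0
8. p, 0
9. ~p, 1
10. ~[]~(~q & ~p), 1
11. ~(~q & ~p), 1
12. q, 1
13. ~q & ~p, 2
14. ~q, 2
15. ~p, 2
16. ~[]~(~q & ~p), 2
17. ~(~q & ~p), 2
18. p, 2
Accessibility: 0R0, 0R1, 0R2, 1R1, 2R2
Branch closes: p and ~p both at 2.
All branches of the tableau close; one closing branch shown above.

No, unsatisfiable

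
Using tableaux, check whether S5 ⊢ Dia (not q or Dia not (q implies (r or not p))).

Tableau for the negation not Dia (not q or Dia not (q implies (r or not p))):
1. not Dia (not q or Dia not (q implies (r or not p))), w0
2. not (not q or Dia not (q implies (r or not p))), w0
3. q, w0
4. not Dia not (q implies (r or not p)), w0
5. q implies (r or not p), w0
6. r or not p, w0
7. not p, w0
Accessibility: w0Rw0
The negation has an open branch (countermodel exists).

Not valid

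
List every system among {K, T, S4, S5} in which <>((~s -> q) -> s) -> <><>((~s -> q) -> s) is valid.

T, S4, S5

T-tableau for the negation ~(<>((~s -> q) -> s) -> <><>((~s -> q) -> s)):
1. ~(<>((~s -> q) -> s) -> <><>((~s -> q) -> s)), u
2. <>((~s -> q) -> s), u
3. ~<><>((~s -> q) -> s), u
4. ~<>((~s -> q) -> s), u
5. ~((~s -> q) -> s), u
6. ~s -> q, u
7. ~s, u
8. q, u
9. (~s -> q) -> s, v
10. ~<>((~s -> q) -> s), v
11. ~((~s -> q) -> s), v
12. ~s -> q, v
13. ~s, v
14. ~(~s -> q), v
15. ~q, v
16. q, v
Accessibility: uRu, uRv, vRv
Branch closes: q and ~q both at v.
Every branch closes (one shown): valid in T, hence also in S4, S5 (every theorem of T is a theorem of S4 and S5).
K-tableau for the negation ~(<>((~s -> q) -> s) -> <><>((~s -> q) -> s)):
1. ~(<>((~s -> q) -> s) -> <><>((~s -> q) -> s)), u
2. <>((~s -> q) -> s), u
3. ~<><>((~s -> q) -> s), u
4. (~s -> q) -> s, v
5. ~<>((~s -> q) -> s), v
6. s, v
Accessibility: uRv
Complete open branch: countermodel on a K-frame, so not valid in K.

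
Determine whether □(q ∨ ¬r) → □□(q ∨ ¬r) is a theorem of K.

Tableau for the negation ¬(□(q ∨ ¬r) → □□(q ∨ ¬r)):
1. ¬(□(q ∨ ¬r) → □□(q ∨ ¬r)), w0
2. □(q ∨ ¬r), w0
3. ¬□□(q ∨ ¬r), w0
4. ¬□(q ∨ ¬r), w1
5. q ∨ ¬r, w1
6. ¬r, w1
7. ¬(q ∨ ¬r), w2
8. ¬q, w2
9. r, w2
Accessibility: w0Rw1, w1Rw2
The negation has an open branch (countermodel exists).

Invalid (countermodel exists)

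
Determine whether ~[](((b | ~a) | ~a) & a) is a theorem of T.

No, not valid

Tableau for the negation [](((b | ~a) | ~a) & a):
1. [](((b | ~a) | ~a) & a), w0
2. ((b | ~a) | ~a) & a, w0
3. (b | ~a) | ~a, w0
4. a, w0
5. b | ~a, w0
6. b, w0
Accessibility: w0Rw0
The negation has an open branch (countermodel exists).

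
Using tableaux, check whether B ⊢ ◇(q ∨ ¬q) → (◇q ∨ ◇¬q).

Yes, valid

Tableau for the negation ¬(◇(q ∨ ¬q) → (◇q ∨ ◇¬q)):
1. ¬(◇(q ∨ ¬q) → (◇q ∨ ◇¬q)), u
2. ◇(q ∨ ¬q), u
3. ¬(◇q ∨ ◇¬q), u
4. ¬◇q, u
5. ¬◇¬q, u
6. ¬q, u
7. q, u
Accessibility: uRu
Branch closes: q and ¬q both at u.
All branches of the negation close; one closing branch shown above.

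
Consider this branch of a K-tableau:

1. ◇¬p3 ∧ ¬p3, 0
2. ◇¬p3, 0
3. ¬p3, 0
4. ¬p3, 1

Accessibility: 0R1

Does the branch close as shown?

No, open

No atom appears with both signs at the same world.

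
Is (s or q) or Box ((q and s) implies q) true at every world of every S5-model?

Tableau for the negation not ((s or q) or Box ((q and s) implies q)):
1. not ((s or q) or Box ((q and s) implies q)), w0
2. not (s or q), w0   [neg-or-rule on 1]
3. not Box ((q and s) implies q), w0   [neg-or-rule on 1]
4. not s, w0   [neg-or-rule on 2]
5. not q, w0   [neg-or-rule on 2]
6. not ((q and s) implies q), w1   [neg-Box-rule on 3: fresh world w1, w0Rw1]
7. q and s, w1   [neg-implies-rule on 6]
8. not q, w1   [neg-implies-rule on 6]
9. q, w1   [and-rule on 7]
10. s, w1   [and-rule on 7]
Accessibility: w0Rw0, w0Rw1, w1Rw0, w1Rw1
Branch closes: q and not q both at w1.
Every branch of the negation's tableau closes; the branch above is one of them.

Valid in S5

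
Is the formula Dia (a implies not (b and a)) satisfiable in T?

Yes, satisfiable

1. Dia (a implies not (b and a)), 0
2. a implies not (b and a), 1   [Dia-rule on 1: fresh world 1, 0R1]
3. not (b and a), 1   [implies-rule on 2 (branches; this branch)]
4. not a, 1   [neg-and-rule on 3 (branches; this branch)]
Accessibility: 0R0, 0R1, 1R1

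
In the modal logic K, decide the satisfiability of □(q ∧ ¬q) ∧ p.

1. □(q ∧ ¬q) ∧ p, 0
2. □(q ∧ ¬q), 0
3. p, 0

Yes, satisfiable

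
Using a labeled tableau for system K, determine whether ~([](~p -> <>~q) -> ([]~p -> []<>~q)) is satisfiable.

No, unsatisfiable

1. ~([](~p -> <>~q) -> ([]~p -> []<>~q)), u
2. [](~p -> <>~q), u
3. ~([]~p -> []<>~q), u
4. []~p, u
5. ~[]<>~q, u
6. ~<>~q, v
7. ~p -> <>~q, v
8. ~p, v
9. <>~q, v
10. ~q, w
11. q, w
Accessibility: uRv, vRw
Branch closes: q and ~q both at w.
All branches of the tableau close; one closing branch shown above.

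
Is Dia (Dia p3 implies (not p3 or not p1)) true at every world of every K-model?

No, not valid

Tableau for the negation not Dia (Dia p3 implies (not p3 or not p1)):
1. not Dia (Dia p3 implies (not p3 or not p1)), w0
The negation has an open branch (countermodel exists).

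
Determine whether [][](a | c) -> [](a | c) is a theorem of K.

Invalid (countermodel exists)

Tableau for the negation ~([][](a | c) -> [](a | c)):
1. ~([][](a | c) -> [](a | c)), w0
2. [][](a | c), w0
3. ~[](a | c), w0
4. ~(a | c), w1
5. ~a, w1
6. ~c, w1
7. [](a | c), w1
Accessibility: w0Rw1
The negation has an open branch (countermodel exists).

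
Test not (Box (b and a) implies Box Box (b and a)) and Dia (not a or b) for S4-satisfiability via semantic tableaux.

1. not (Box (b and a) implies Box Box (b and a)) and Dia (not a or b), u
2. not (Box (b and a) implies Box Box (b and a)), u
3. Dia (not a or b), u
4. Box (b and a), u
5. not Box Box (b and a), u
6. b and a, u
7. b, u
8. a, u
9. not a or b, v
10. b and a, v
11. b, v
12. a, v
13. not Box (b and a), w
14. b and a, w
15. b, w
16. a, w
17. not (b and a), x
18. b and a, x
19. b, x
20. a, x
21. not a, x
Accessibility: uRu, uRv, uRw, uRx, vRv, wRw, wRx, xRx
Branch closes: a and not a both at x.
Every branch closes; the branch above is one of them.

Unsatisfiable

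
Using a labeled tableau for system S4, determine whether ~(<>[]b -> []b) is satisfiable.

1. ~(<>[]b -> []b), u
2. <>[]b, u
3. ~[]b, u
4. []b, v
5. b, v
6. ~b, w
Accessibility: uRu, uRv, uRw, vRv, wRw

Satisfiable (open branch found)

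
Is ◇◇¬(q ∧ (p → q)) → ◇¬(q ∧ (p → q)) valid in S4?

Yes, valid

Tableau for the negation ¬(◇◇¬(q ∧ (p → q)) → ◇¬(q ∧ (p → q))):
1. ¬(◇◇¬(q ∧ (p → q)) → ◇¬(q ∧ (p → q))), u
2. ◇◇¬(q ∧ (p → q)), u
3. ¬◇¬(q ∧ (p → q)), u
4. q ∧ (p → q), u
5. q, u
6. p → q, u
7. ◇¬(q ∧ (p → q)), v
8. q ∧ (p → q), v
9. q, v
10. p → q, v
11. ¬(q ∧ (p → q)), w
12. q ∧ (p → q), w
13. q, w
14. p → q, w
15. ¬(p → q), w
16. p, w
17. ¬q, w
Accessibility: uRu, uRv, uRw, vRv, vRw, wRw
Branch closes: q and ¬q both at w.
All branches of the negation close; one closing branch shown above.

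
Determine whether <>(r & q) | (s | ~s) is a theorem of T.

Valid in T

Tableau for the negation ~(<>(r & q) | (s | ~s)):
1. ~(<>(r & q) | (s | ~s)), 0
2. ~<>(r & q), 0
3. ~(s | ~s), 0
4. ~s, 0
5. s, 0
Accessibility: 0R0
Branch closes: s and ~s both at 0.
Every branch of the negation's tableau closes; the branch above is one of them.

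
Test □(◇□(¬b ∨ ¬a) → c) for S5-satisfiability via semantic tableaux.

1. □(◇□(¬b ∨ ¬a) → c), w0
2. ◇□(¬b ∨ ¬a) → c, w0
3. c, w0
Accessibility: w0Rw0

Satisfiable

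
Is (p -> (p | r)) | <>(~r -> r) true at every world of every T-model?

Tableau for the negation ~((p -> (p | r)) | <>(~r -> r)):
1. ~((p -> (p | r)) | <>(~r -> r)), u
2. ~(p -> (p | r)), u
3. ~<>(~r -> r), u
4. p, u
5. ~(p | r), u
6. ~p, u
7. ~r, u
Accessibility: uRu
Branch closes: p and ~p both at u.
All branches of the negation close; one closing branch shown above.

Valid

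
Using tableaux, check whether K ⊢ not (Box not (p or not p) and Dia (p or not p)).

Tableau for the negation Box not (p or not p) and Dia (p or not p):
1. Box not (p or not p) and Dia (p or not p), w0
2. Box not (p or not p), w0   [and-rule on 1]
3. Dia (p or not p), w0   [and-rule on 1]
4. p or not p, w1   [Dia-rule on 3: fresh world w1, w0Rw1]
5. not (p or not p), w1   [Box-rule on 2 via w0Rw1]
6. not p, w1   [neg-or-rule on 5]
7. p, w1   [neg-or-rule on 5]
Accessibility: w0Rw1
Branch closes: p and not p both at w1.
Every branch of the negation's tableau closes; the branch above is one of them.

Valid in K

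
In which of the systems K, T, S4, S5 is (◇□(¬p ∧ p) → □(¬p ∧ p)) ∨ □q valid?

T-tableau for the negation ¬((◇□(¬p ∧ p) → □(¬p ∧ p)) ∨ □q):
1. ¬((◇□(¬p ∧ p) → □(¬p ∧ p)) ∨ □q), u
2. ¬(◇□(¬p ∧ p) → □(¬p ∧ p)), u   [¬∨-rule on 1]
3. ¬□q, u   [¬∨-rule on 1]
4. ◇□(¬p ∧ p), u   [¬→-rule on 2]
5. ¬□(¬p ∧ p), u   [¬→-rule on 2]
6. ¬q, v   [¬□-rule on 3: fresh world v, uRv]
7. □(¬p ∧ p), w   [◇-rule on 4: fresh world w, uRw]
8. ¬p ∧ p, w   [□-rule on 7 via wRw]
9. ¬p, w   [∧-rule on 8]
10. p, w   [∧-rule on 8]
Accessibility: uRu, uRv, uRw, vRv, wRw
Branch closes: p and ¬p both at w.
Every branch closes (one shown): valid in T, hence also in S4, S5 (every theorem of T is a theorem of S4 and S5).
K-tableau for the negation ¬((◇□(¬p ∧ p) → □(¬p ∧ p)) ∨ □q):
1. ¬((◇□(¬p ∧ p) → □(¬p ∧ p)) ∨ □q), u
2. ¬(◇□(¬p ∧ p) → □(¬p ∧ p)), u   [¬∨-rule on 1]
3. ¬□q, u   [¬∨-rule on 1]
4. ◇□(¬p ∧ p), u   [¬→-rule on 2]
5. ¬□(¬p ∧ p), u   [¬→-rule on 2]
6. ¬q, v   [¬□-rule on 3: fresh world v, uRv]
7. □(¬p ∧ p), w   [◇-rule on 4: fresh world w, uRw]
8. ¬(¬p ∧ p), x   [¬□-rule on 5: fresh world x, uRx]
9. ¬p, x   [¬∧-rule on 8 (branches; this branch)]
Accessibility: uRv, uRw, uRx
Complete open branch: countermodel on a K-frame, so not valid in K.

T, S4, S5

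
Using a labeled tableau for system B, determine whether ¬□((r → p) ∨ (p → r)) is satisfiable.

Unsatisfiable (every branch closes)

1. ¬□((r → p) ∨ (p → r)), w0
2. ¬((r → p) ∨ (p → r)), w1
3. ¬(r → p), w1
4. ¬(p → r), w1
5. r, w1
6. ¬p, w1
7. p, w1
8. ¬r, w1
Accessibility: w0Rw0, w0Rw1, w1Rw0, w1Rw1
Branch closes: p and ¬p both at w1.
All branches of the tableau close; one closing branch shown above.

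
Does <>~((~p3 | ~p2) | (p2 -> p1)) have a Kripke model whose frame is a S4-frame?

Yes, satisfiable

1. <>~((~p3 | ~p2) | (p2 -> p1)), 0
2. ~((~p3 | ~p2) | (p2 -> p1)), 1
3. ~(~p3 | ~p2), 1
4. ~(p2 -> p1), 1
5. p3, 1
6. p2, 1
7. ~p1, 1
Accessibility: 0R0, 0R1, 1R1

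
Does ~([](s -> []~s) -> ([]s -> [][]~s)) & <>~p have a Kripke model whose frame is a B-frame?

1. ~([](s -> []~s) -> ([]s -> [][]~s)) & <>~p, 0
2. ~([](s -> []~s) -> ([]s -> [][]~s)), 0
3. <>~p, 0
4. [](s -> []~s), 0
5. ~([]s -> [][]~s), 0
6. []s, 0
7. ~[][]~s, 0
8. s -> []~s, 0
9. s, 0
10. []~s, 0
11. ~s, 0
Accessibility: 0R0
Branch closes: s and ~s both at 0.
Every branch closes; the branch above is one of them.

No, unsatisfiable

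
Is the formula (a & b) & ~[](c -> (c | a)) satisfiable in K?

No, unsatisfiable

1. (a & b) & ~[](c -> (c | a)), u
2. a & b, u   [&-rule on 1]
3. ~[](c -> (c | a)), u   [&-rule on 1]
4. a, u   [&-rule on 2]
5. b, u   [&-rule on 2]
6. ~(c -> (c | a)), v   [~[]-rule on 3: fresh world v, uRv]
7. c, v   [~->-rule on 6]
8. ~(c | a), v   [~->-rule on 6]
9. ~c, v   [~|-rule on 8]
10. ~a, v   [~|-rule on 8]
Accessibility: uRv
Branch closes: c and ~c both at v.
Every branch closes; the branch above is one of them.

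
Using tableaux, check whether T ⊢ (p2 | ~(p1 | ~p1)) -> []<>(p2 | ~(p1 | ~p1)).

Not valid

Tableau for the negation ~((p2 | ~(p1 | ~p1)) -> []<>(p2 | ~(p1 | ~p1))):
1. ~((p2 | ~(p1 | ~p1)) -> []<>(p2 | ~(p1 | ~p1))), u
2. p2 | ~(p1 | ~p1), u
3. ~[]<>(p2 | ~(p1 | ~p1)), u
4. p2, u
5. ~<>(p2 | ~(p1 | ~p1)), v
6. ~(p2 | ~(p1 | ~p1)), v
7. ~p2, v
8. p1 | ~p1, v
9. ~p1, v
Accessibility: uRu, uRv, vRv
The negation has an open branch (countermodel exists).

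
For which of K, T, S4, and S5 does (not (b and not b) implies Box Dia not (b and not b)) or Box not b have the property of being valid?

K-tableau for the negation not ((not (b and not b) implies Box Dia not (b and not b)) or Box not b):
1. not ((not (b and not b) implies Box Dia not (b and not b)) or Box not b), w0
2. not (not (b and not b) implies Box Dia not (b and not b)), w0   [neg-or-rule on 1]
3. not Box not b, w0   [neg-or-rule on 1]
4. not (b and not b), w0   [neg-implies-rule on 2]
5. not Box Dia not (b and not b), w0   [neg-implies-rule on 2]
6. b, w0   [neg-and-rule on 4 (branches; this branch)]
7. b, w1   [neg-Box-rule on 3: fresh world w1, w0Rw1]
8. not Dia not (b and not b), w2   [neg-Box-rule on 5: fresh world w2, w0Rw2]
Accessibility: w0Rw1, w0Rw2
Complete open branch: countermodel on a K-frame, so not valid in K.
T-tableau for the negation not ((not (b and not b) implies Box Dia not (b and not b)) or Box not b):
1. not ((not (b and not b) implies Box Dia not (b and not b)) or Box not b), w0
2. not (not (b and not b) implies Box Dia not (b and not b)), w0   [neg-or-rule on 1]
3. not Box not b, w0   [neg-or-rule on 1]
4. not (b and not b), w0   [neg-implies-rule on 2]
5. not Box Dia not (b and not b), w0   [neg-implies-rule on 2]
6. b, w0   [neg-and-rule on 4 (branches; this branch)]
7. b, w1   [neg-Box-rule on 3: fresh world w1, w0Rw1]
8. not Dia not (b and not b), w2   [neg-Box-rule on 5: fresh world w2, w0Rw2]
9. b and not b, w2   [neg-Dia-rule on 8 via w2Rw2]
10. b, w2   [and-rule on 9]
11. not b, w2   [and-rule on 9]
Accessibility: w0Rw0, w0Rw1, w0Rw2, w1Rw1, w2Rw2
Branch closes: b and not b both at w2.
Every branch closes (one shown): valid in T, hence also in S4, S5 (every theorem of T is a theorem of S4 and S5).

T, S4, S5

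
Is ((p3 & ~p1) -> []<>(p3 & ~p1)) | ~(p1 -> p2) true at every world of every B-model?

Tableau for the negation ~(((p3 & ~p1) -> []<>(p3 & ~p1)) | ~(p1 -> p2)):
1. ~(((p3 & ~p1) -> []<>(p3 & ~p1)) | ~(p1 -> p2)), w0
2. ~((p3 & ~p1) -> []<>(p3 & ~p1)), w0   [~|-rule on 1]
3. p1 -> p2, w0   [~|-rule on 1]
4. p3 & ~p1, w0   [~->-rule on 2]
5. ~[]<>(p3 & ~p1), w0   [~->-rule on 2]
6. p3, w0   [&-rule on 4]
7. ~p1, w0   [&-rule on 4]
8. p2, w0   [->-rule on 3 (branches; this branch)]
9. ~<>(p3 & ~p1), w1   [~[]-rule on 5: fresh world w1, w0Rw1]
10. ~(p3 & ~p1), w0   [~<>-rule on 9 via w1Rw0]
11. ~(p3 & ~p1), w1   [~<>-rule on 9 via w1Rw1]
12. p1, w0   [~&-rule on 10 (branches; this branch)]
Accessibility: w0Rw0, w0Rw1, w1Rw0, w1Rw1
Branch closes: p1 and ~p1 both at w0.
Every branch of the negation's tableau closes; the branch above is one of them.

Valid in B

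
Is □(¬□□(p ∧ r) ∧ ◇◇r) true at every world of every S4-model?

Tableau for the negation ¬□(¬□□(p ∧ r) ∧ ◇◇r):
1. ¬□(¬□□(p ∧ r) ∧ ◇◇r), w0
2. ¬(¬□□(p ∧ r) ∧ ◇◇r), w1   [¬□-rule on 1: fresh world w1, w0Rw1]
3. ¬◇◇r, w1   [¬∧-rule on 2 (branches; this branch)]
4. ¬◇r, w1   [¬◇-rule on 3 via w1Rw1]
5. ¬r, w1   [¬◇-rule on 4 via w1Rw1]
Accessibility: w0Rw0, w0Rw1, w1Rw1
The negation has an open branch (countermodel exists).

Invalid (countermodel exists)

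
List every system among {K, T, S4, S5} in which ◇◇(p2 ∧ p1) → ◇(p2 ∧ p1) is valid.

S4, S5

T-tableau for the negation ¬(◇◇(p2 ∧ p1) → ◇(p2 ∧ p1)):
1. ¬(◇◇(p2 ∧ p1) → ◇(p2 ∧ p1)), 0
2. ◇◇(p2 ∧ p1), 0   [¬→-rule on 1]
3. ¬◇(p2 ∧ p1), 0   [¬→-rule on 1]
4. ¬(p2 ∧ p1), 0   [¬◇-rule on 3 via 0R0]
5. ¬p1, 0   [¬∧-rule on 4 (branches; this branch)]
6. ◇(p2 ∧ p1), 1   [◇-rule on 2: fresh world 1, 0R1]
7. ¬(p2 ∧ p1), 1   [¬◇-rule on 3 via 0R1]
8. ¬p1, 1   [¬∧-rule on 7 (branches; this branch)]
9. p2 ∧ p1, 2   [◇-rule on 6: fresh world 2, 1R2]
10. p2, 2   [∧-rule on 9]
11. p1, 2   [∧-rule on 9]
Accessibility: 0R0, 0R1, 1R1, 1R2, 2R2
Complete open branch: countermodel on a T-frame, so not valid in T, nor in K (the same frame is also a K-frame).
S4-tableau for the negation ¬(◇◇(p2 ∧ p1) → ◇(p2 ∧ p1)):
1. ¬(◇◇(p2 ∧ p1) → ◇(p2 ∧ p1)), 0
2. ◇◇(p2 ∧ p1), 0   [¬→-rule on 1]
3. ¬◇(p2 ∧ p1), 0   [¬→-rule on 1]
4. ¬(p2 ∧ p1), 0   [¬◇-rule on 3 via 0R0]
5. ¬p1, 0   [¬∧-rule on 4 (branches; this branch)]
6. ◇(p2 ∧ p1), 1   [◇-rule on 2: fresh world 1, 0R1]
7. ¬(p2 ∧ p1), 1   [¬◇-rule on 3 via 0R1]
8. ¬p1, 1   [¬∧-rule on 7 (branches; this branch)]
9. p2 ∧ p1, 2   [◇-rule on 6: fresh world 2, 1R2]
10. p2, 2   [∧-rule on 9]
11. p1, 2   [∧-rule on 9]
12. ¬(p2 ∧ p1), 2   [¬◇-rule on 3 via 0R2]
13. ¬p1, 2   [¬∧-rule on 12 (branches; this branch)]
Accessibility: 0R0, 0R1, 0R2, 1R1, 1R2, 2R2
Branch closes: p1 and ¬p1 both at 2.
Every branch closes (one shown): valid in S4, hence also in S5 (every theorem of S4 is a theorem of S5).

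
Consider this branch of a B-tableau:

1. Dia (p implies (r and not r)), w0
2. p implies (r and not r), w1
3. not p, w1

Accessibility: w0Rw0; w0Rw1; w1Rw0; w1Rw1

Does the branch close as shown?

No world carries both an atom and its negation.

Not closed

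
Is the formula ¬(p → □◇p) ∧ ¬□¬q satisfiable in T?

1. ¬(p → □◇p) ∧ ¬□¬q, w0
2. ¬(p → □◇p), w0
3. ¬□¬q, w0
4. p, w0
5. ¬□◇p, w0
6. q, w1
7. ¬◇p, w2
8. ¬p, w2
Accessibility: w0Rw0, w0Rw1, w0Rw2, w1Rw1, w2Rw2

Yes, satisfiable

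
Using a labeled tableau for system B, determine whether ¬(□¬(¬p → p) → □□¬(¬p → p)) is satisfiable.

Satisfiable

1. ¬(□¬(¬p → p) → □□¬(¬p → p)), w0
2. □¬(¬p → p), w0
3. ¬□□¬(¬p → p), w0
4. ¬(¬p → p), w0
5. ¬p, w0
6. ¬□¬(¬p → p), w1
7. ¬(¬p → p), w1
8. ¬p, w1
9. ¬p → p, w2
10. p, w2
Accessibility: w0Rw0, w0Rw1, w1Rw0, w1Rw1, w1Rw2, w2Rw1, w2Rw2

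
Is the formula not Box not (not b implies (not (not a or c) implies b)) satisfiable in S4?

1. not Box not (not b implies (not (not a or c) implies b)), 0
2. not b implies (not (not a or c) implies b), 1
3. not (not a or c) implies b, 1
4. b, 1
Accessibility: 0R0, 0R1, 1R1

Satisfiable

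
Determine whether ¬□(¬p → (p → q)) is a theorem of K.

Tableau for the negation □(¬p → (p → q)):
1. □(¬p → (p → q)), u
The negation has an open branch (countermodel exists).

Invalid (countermodel exists)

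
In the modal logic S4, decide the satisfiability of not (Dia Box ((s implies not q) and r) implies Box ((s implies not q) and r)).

1. not (Dia Box ((s implies not q) and r) implies Box ((s implies not q) and r)), w0
2. Dia Box ((s implies not q) and r), w0
3. not Box ((s implies not q) and r), w0
4. Box ((s implies not q) and r), w1
5. (s implies not q) and r, w1
6. s implies not q, w1
7. r, w1
8. not q, w1
9. not ((s implies not q) and r), w2
10. not r, w2
Accessibility: w0Rw0, w0Rw1, w0Rw2, w1Rw1, w2Rw2

Satisfiable (open branch found)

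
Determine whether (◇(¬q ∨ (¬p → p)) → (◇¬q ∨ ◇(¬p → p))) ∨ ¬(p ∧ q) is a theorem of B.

Tableau for the negation ¬((◇(¬q ∨ (¬p → p)) → (◇¬q ∨ ◇(¬p → p))) ∨ ¬(p ∧ q)):
1. ¬((◇(¬q ∨ (¬p → p)) → (◇¬q ∨ ◇(¬p → p))) ∨ ¬(p ∧ q)), u
2. ¬(◇(¬q ∨ (¬p → p)) → (◇¬q ∨ ◇(¬p → p))), u   [¬∨-rule on 1]
3. p ∧ q, u   [¬∨-rule on 1]
4. ◇(¬q ∨ (¬p → p)), u   [¬→-rule on 2]
5. ¬(◇¬q ∨ ◇(¬p → p)), u   [¬→-rule on 2]
6. p, u   [∧-rule on 3]
7. q, u   [∧-rule on 3]
8. ¬◇¬q, u   [¬∨-rule on 5]
9. ¬◇(¬p → p), u   [¬∨-rule on 5]
10. ¬(¬p → p), u   [¬◇-rule on 9 via uRu]
11. ¬p, u   [¬→-rule on 10]
Accessibility: uRu
Branch closes: p and ¬p both at u.
All branches of the negation close; one closing branch shown above.

Valid in B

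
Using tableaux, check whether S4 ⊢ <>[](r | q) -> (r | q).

Not valid

Tableau for the negation ~(<>[](r | q) -> (r | q)):
1. ~(<>[](r | q) -> (r | q)), u
2. <>[](r | q), u   [~->-rule on 1]
3. ~(r | q), u   [~->-rule on 1]
4. ~r, u   [~|-rule on 3]
5. ~q, u   [~|-rule on 3]
6. [](r | q), v   [<>-rule on 2: fresh world v, uRv]
7. r | q, v   [[]-rule on 6 via vRv]
8. q, v   [|-rule on 7 (branches; this branch)]
Accessibility: uRu, uRv, vRv
The negation has an open branch (countermodel exists).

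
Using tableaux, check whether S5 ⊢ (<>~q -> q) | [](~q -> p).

Tableau for the negation ~((<>~q -> q) | [](~q -> p)):
1. ~((<>~q -> q) | [](~q -> p)), w0
2. ~(<>~q -> q), w0
3. ~[](~q -> p), w0
4. <>~q, w0
5. ~q, w0
6. ~(~q -> p), w1
7. ~q, w1
8. ~p, w1
9. ~q, w2
Accessibility: w0Rw0, w0Rw1, w0Rw2, w1Rw0, w1Rw1, w1Rw2, w2Rw0, w2Rw1, w2Rw2
The negation has an open branch (countermodel exists).

No, not valid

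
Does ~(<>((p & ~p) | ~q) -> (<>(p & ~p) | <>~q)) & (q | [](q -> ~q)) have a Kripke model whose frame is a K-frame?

1. ~(<>((p & ~p) | ~q) -> (<>(p & ~p) | <>~q)) & (q | [](q -> ~q)), 0
2. ~(<>((p & ~p) | ~q) -> (<>(p & ~p) | <>~q)), 0
3. q | [](q -> ~q), 0
4. <>((p & ~p) | ~q), 0
5. ~(<>(p & ~p) | <>~q), 0
6. ~<>(p & ~p), 0
7. ~<>~q, 0
8. [](q -> ~q), 0
9. (p & ~p) | ~q, 1
10. ~(p & ~p), 1
11. q, 1
12. q -> ~q, 1
13. p & ~p, 1
14. p, 1
15. ~p, 1
Accessibility: 0R1
Branch closes: p and ~p both at 1.
Every branch closes; the branch above is one of them.

Unsatisfiable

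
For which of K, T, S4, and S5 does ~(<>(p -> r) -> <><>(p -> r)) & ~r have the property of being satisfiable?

K

K-tableau for the formula:
1. ~(<>(p -> r) -> <><>(p -> r)) & ~r, 0
2. ~(<>(p -> r) -> <><>(p -> r)), 0   [&-rule on 1]
3. ~r, 0   [&-rule on 1]
4. <>(p -> r), 0   [~->-rule on 2]
5. ~<><>(p -> r), 0   [~->-rule on 2]
6. p -> r, 1   [<>-rule on 4: fresh world 1, 0R1]
7. ~<>(p -> r), 1   [~<>-rule on 5 via 0R1]
8. r, 1   [->-rule on 6 (branches; this branch)]
Accessibility: 0R1
Complete open branch: satisfiable in K.
T-tableau for the formula:
1. ~(<>(p -> r) -> <><>(p -> r)) & ~r, 0
2. ~(<>(p -> r) -> <><>(p -> r)), 0   [&-rule on 1]
3. ~r, 0   [&-rule on 1]
4. <>(p -> r), 0   [~->-rule on 2]
5. ~<><>(p -> r), 0   [~->-rule on 2]
6. ~<>(p -> r), 0   [~<>-rule on 5 via 0R0]
7. ~(p -> r), 0   [~<>-rule on 6 via 0R0]
8. p, 0   [~->-rule on 7]
9. p -> r, 1   [<>-rule on 4: fresh world 1, 0R1]
10. ~<>(p -> r), 1   [~<>-rule on 5 via 0R1]
11. ~(p -> r), 1   [~<>-rule on 6 via 0R1]
12. p, 1   [~->-rule on 11]
13. ~r, 1   [~->-rule on 11]
14. r, 1   [->-rule on 9 (branches; this branch)]
Accessibility: 0R0, 0R1, 1R1
Branch closes: r and ~r both at 1.
Every branch closes (one shown): unsatisfiable in T, hence also in S4, S5 (every S4/S5-frame is a T-frame).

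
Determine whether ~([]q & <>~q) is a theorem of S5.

Tableau for the negation []q & <>~q:
1. []q & <>~q, 0
2. []q, 0
3. <>~q, 0
4. q, 0
5. ~q, 1
6. q, 1
Accessibility: 0R0, 0R1, 1R0, 1R1
Branch closes: q and ~q both at 1.
All branches of the negation close; one closing branch shown above.

Valid in S5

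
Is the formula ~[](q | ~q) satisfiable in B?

Unsatisfiable

1. ~[](q | ~q), 0
2. ~(q | ~q), 1
3. ~q, 1
4. q, 1
Accessibility: 0R0, 0R1, 1R0, 1R1
Branch closes: q and ~q both at 1.
All branches of the tableau close; one closing branch shown above.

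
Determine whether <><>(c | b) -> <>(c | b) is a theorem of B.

Tableau for the negation ~(<><>(c | b) -> <>(c | b)):
1. ~(<><>(c | b) -> <>(c | b)), u
2. <><>(c | b), u
3. ~<>(c | b), u
4. ~(c | b), u
5. ~c, u
6. ~b, u
7. <>(c | b), v
8. ~(c | b), v
9. ~c, v
10. ~b, v
11. c | b, w
12. b, w
Accessibility: uRu, uRv, vRu, vRv, vRw, wRv, wRw
The negation has an open branch (countermodel exists).

No, not valid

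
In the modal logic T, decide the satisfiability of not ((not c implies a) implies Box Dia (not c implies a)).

1. not ((not c implies a) implies Box Dia (not c implies a)), u
2. not c implies a, u
3. not Box Dia (not c implies a), u
4. a, u
5. not Dia (not c implies a), v
6. not (not c implies a), v
7. not c, v
8. not a, v
Accessibility: uRu, uRv, vRv

Yes, satisfiable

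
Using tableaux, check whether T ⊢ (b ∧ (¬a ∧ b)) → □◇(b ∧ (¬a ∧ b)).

No, not valid

Tableau for the negation ¬((b ∧ (¬a ∧ b)) → □◇(b ∧ (¬a ∧ b))):
1. ¬((b ∧ (¬a ∧ b)) → □◇(b ∧ (¬a ∧ b))), u
2. b ∧ (¬a ∧ b), u   [¬→-rule on 1]
3. ¬□◇(b ∧ (¬a ∧ b)), u   [¬→-rule on 1]
4. b, u   [∧-rule on 2]
5. ¬a ∧ b, u   [∧-rule on 2]
6. ¬a, u   [∧-rule on 5]
7. ¬◇(b ∧ (¬a ∧ b)), v   [¬□-rule on 3: fresh world v, uRv]
8. ¬(b ∧ (¬a ∧ b)), v   [¬◇-rule on 7 via vRv]
9. ¬(¬a ∧ b), v   [¬∧-rule on 8 (branches; this branch)]
10. ¬b, v   [¬∧-rule on 9 (branches; this branch)]
Accessibility: uRu, uRv, vRv
The negation has an open branch (countermodel exists).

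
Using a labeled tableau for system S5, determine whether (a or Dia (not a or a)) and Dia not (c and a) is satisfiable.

1. (a or Dia (not a or a)) and Dia not (c and a), 0
2. a or Dia (not a or a), 0   [and-rule on 1]
3. Dia not (c and a), 0   [and-rule on 1]
4. Dia (not a or a), 0   [or-rule on 2 (branches; this branch)]
5. not (c and a), 1   [Dia-rule on 3: fresh world 1, 0R1]
6. not a, 1   [neg-and-rule on 5 (branches; this branch)]
7. not a or a, 2   [Dia-rule on 4: fresh world 2, 0R2]
8. a, 2   [or-rule on 7 (branches; this branch)]
Accessibility: 0R0, 0R1, 0R2, 1R0, 1R1, 1R2, 2R0, 2R1, 2R2

Satisfiable (open branch found)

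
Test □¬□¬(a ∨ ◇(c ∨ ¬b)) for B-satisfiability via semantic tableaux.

1. □¬□¬(a ∨ ◇(c ∨ ¬b)), u
2. ¬□¬(a ∨ ◇(c ∨ ¬b)), u
3. a ∨ ◇(c ∨ ¬b), v
4. ¬□¬(a ∨ ◇(c ∨ ¬b)), v
5. ◇(c ∨ ¬b), v
6. a ∨ ◇(c ∨ ¬b), w
7. ◇(c ∨ ¬b), w
8. c ∨ ¬b, x
9. ¬b, x
10. c ∨ ¬b, y
11. ¬b, y
Accessibility: uRu, uRv, vRu, vRv, vRw, vRx, wRv, wRw, wRy, xRv, xRx, yRw, yRy

Satisfiable (open branch found)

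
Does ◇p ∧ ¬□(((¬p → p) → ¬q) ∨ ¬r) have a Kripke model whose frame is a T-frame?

Yes, satisfiable

1. ◇p ∧ ¬□(((¬p → p) → ¬q) ∨ ¬r), w0
2. ◇p, w0
3. ¬□(((¬p → p) → ¬q) ∨ ¬r), w0
4. p, w1
5. ¬(((¬p → p) → ¬q) ∨ ¬r), w2
6. ¬((¬p → p) → ¬q), w2
7. r, w2
8. ¬p → p, w2
9. q, w2
10. p, w2
Accessibility: w0Rw0, w0Rw1, w0Rw2, w1Rw1, w2Rw2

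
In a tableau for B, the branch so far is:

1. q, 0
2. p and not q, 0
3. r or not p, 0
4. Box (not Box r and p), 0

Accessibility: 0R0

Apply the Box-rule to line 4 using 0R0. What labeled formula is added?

not Box r and p, 0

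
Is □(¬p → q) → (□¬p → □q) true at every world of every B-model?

Valid in B

Tableau for the negation ¬(□(¬p → q) → (□¬p → □q)):
1. ¬(□(¬p → q) → (□¬p → □q)), w0
2. □(¬p → q), w0   [¬→-rule on 1]
3. ¬(□¬p → □q), w0   [¬→-rule on 1]
4. □¬p, w0   [¬→-rule on 3]
5. ¬□q, w0   [¬→-rule on 3]
6. ¬p → q, w0   [□-rule on 2 via w0Rw0]
7. ¬p, w0   [□-rule on 4 via w0Rw0]
8. q, w0   [→-rule on 6 (branches; this branch)]
9. ¬q, w1   [¬□-rule on 5: fresh world w1, w0Rw1]
10. ¬p → q, w1   [□-rule on 2 via w0Rw1]
11. ¬p, w1   [□-rule on 4 via w0Rw1]
12. q, w1   [→-rule on 10 (branches; this branch)]
Accessibility: w0Rw0, w0Rw1, w1Rw0, w1Rw1
Branch closes: q and ¬q both at w1.
Every branch of the negation's tableau closes; the branch above is one of them.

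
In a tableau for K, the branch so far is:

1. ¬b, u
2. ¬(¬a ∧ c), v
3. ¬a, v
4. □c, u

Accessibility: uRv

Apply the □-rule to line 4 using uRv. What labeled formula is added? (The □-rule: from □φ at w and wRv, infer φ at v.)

c, v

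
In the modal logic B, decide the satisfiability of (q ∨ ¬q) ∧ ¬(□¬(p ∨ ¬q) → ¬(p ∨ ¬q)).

1. (q ∨ ¬q) ∧ ¬(□¬(p ∨ ¬q) → ¬(p ∨ ¬q)), w0
2. q ∨ ¬q, w0
3. ¬(□¬(p ∨ ¬q) → ¬(p ∨ ¬q)), w0
4. □¬(p ∨ ¬q), w0
5. p ∨ ¬q, w0
6. ¬(p ∨ ¬q), w0
7. ¬p, w0
8. q, w0
9. ¬q, w0
Accessibility: w0Rw0
Branch closes: q and ¬q both at w0.
Every branch closes; the branch above is one of them.

Unsatisfiable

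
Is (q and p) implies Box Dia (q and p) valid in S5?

Yes, valid

Tableau for the negation not ((q and p) implies Box Dia (q and p)):
1. not ((q and p) implies Box Dia (q and p)), w0
2. q and p, w0
3. not Box Dia (q and p), w0
4. q, w0
5. p, w0
6. not Dia (q and p), w1
7. not (q and p), w0
8. not (q and p), w1
9. not p, w0
Accessibility: w0Rw0, w0Rw1, w1Rw0, w1Rw1
Branch closes: p and not p both at w0.
Every branch of the negation's tableau closes; the branch above is one of them.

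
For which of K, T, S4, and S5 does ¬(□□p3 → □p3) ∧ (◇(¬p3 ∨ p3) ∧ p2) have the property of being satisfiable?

K

T-tableau for the formula:
1. ¬(□□p3 → □p3) ∧ (◇(¬p3 ∨ p3) ∧ p2), 0
2. ¬(□□p3 → □p3), 0   [∧-rule on 1]
3. ◇(¬p3 ∨ p3) ∧ p2, 0   [∧-rule on 1]
4. □□p3, 0   [¬→-rule on 2]
5. ¬□p3, 0   [¬→-rule on 2]
6. ◇(¬p3 ∨ p3), 0   [∧-rule on 3]
7. p2, 0   [∧-rule on 3]
8. □p3, 0   [□-rule on 4 via 0R0]
9. p3, 0   [□-rule on 8 via 0R0]
10. ¬p3, 1   [¬□-rule on 5: fresh world 1, 0R1]
11. □p3, 1   [□-rule on 4 via 0R1]
12. p3, 1   [□-rule on 8 via 0R1]
Accessibility: 0R0, 0R1, 1R1
Branch closes: p3 and ¬p3 both at 1.
Every branch closes (one shown): unsatisfiable in T, hence also in S4, S5 (every S4/S5-frame is a T-frame).
K-tableau for the formula:
1. ¬(□□p3 → □p3) ∧ (◇(¬p3 ∨ p3) ∧ p2), 0
2. ¬(□□p3 → □p3), 0   [∧-rule on 1]
3. ◇(¬p3 ∨ p3) ∧ p2, 0   [∧-rule on 1]
4. □□p3, 0   [¬→-rule on 2]
5. ¬□p3, 0   [¬→-rule on 2]
6. ◇(¬p3 ∨ p3), 0   [∧-rule on 3]
7. p2, 0   [∧-rule on 3]
8. ¬p3, 1   [¬□-rule on 5: fresh world 1, 0R1]
9. □p3, 1   [□-rule on 4 via 0R1]
10. ¬p3 ∨ p3, 2   [◇-rule on 6: fresh world 2, 0R2]
11. □p3, 2   [□-rule on 4 via 0R2]
12. p3, 2   [∨-rule on 10 (branches; this branch)]
Accessibility: 0R1, 0R2
Complete open branch: satisfiable in K.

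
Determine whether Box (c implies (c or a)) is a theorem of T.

Tableau for the negation not Box (c implies (c or a)):
1. not Box (c implies (c or a)), u
2. not (c implies (c or a)), v   [neg-Box-rule on 1: fresh world v, uRv]
3. c, v   [neg-implies-rule on 2]
4. not (c or a), v   [neg-implies-rule on 2]
5. not c, v   [neg-or-rule on 4]
6. not a, v   [neg-or-rule on 4]
Accessibility: uRu, uRv, vRv
Branch closes: c and not c both at v.
Every branch of the negation's tableau closes; the branch above is one of them.

Valid in T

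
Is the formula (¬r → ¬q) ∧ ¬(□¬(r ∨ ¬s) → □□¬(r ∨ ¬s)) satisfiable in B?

Satisfiable (open branch found)

1. (¬r → ¬q) ∧ ¬(□¬(r ∨ ¬s) → □□¬(r ∨ ¬s)), u
2. ¬r → ¬q, u
3. ¬(□¬(r ∨ ¬s) → □□¬(r ∨ ¬s)), u
4. □¬(r ∨ ¬s), u
5. ¬□□¬(r ∨ ¬s), u
6. ¬(r ∨ ¬s), u
7. ¬r, u
8. s, u
9. ¬q, u
10. ¬□¬(r ∨ ¬s), v
11. ¬(r ∨ ¬s), v
12. ¬r, v
13. s, v
14. r ∨ ¬s, w
15. ¬s, w
Accessibility: uRu, uRv, vRu, vRv, vRw, wRv, wRw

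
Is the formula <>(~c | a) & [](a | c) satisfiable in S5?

1. <>(~c | a) & [](a | c), w0
2. <>(~c | a), w0
3. [](a | c), w0
4. a | c, w0
5. c, w0
6. ~c | a, w1
7. a | c, w1
8. a, w1
9. c, w1
Accessibility: w0Rw0, w0Rw1, w1Rw0, w1Rw1

Yes, satisfiable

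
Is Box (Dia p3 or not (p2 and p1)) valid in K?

Tableau for the negation not Box (Dia p3 or not (p2 and p1)):
1. not Box (Dia p3 or not (p2 and p1)), 0
2. not (Dia p3 or not (p2 and p1)), 1
3. not Dia p3, 1
4. p2 and p1, 1
5. p2, 1
6. p1, 1
Accessibility: 0R1
The negation has an open branch (countermodel exists).

Invalid (countermodel exists)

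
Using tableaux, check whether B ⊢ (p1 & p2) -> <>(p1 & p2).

Valid in B

Tableau for the negation ~((p1 & p2) -> <>(p1 & p2)):
1. ~((p1 & p2) -> <>(p1 & p2)), 0
2. p1 & p2, 0   [~->-rule on 1]
3. ~<>(p1 & p2), 0   [~->-rule on 1]
4. p1, 0   [&-rule on 2]
5. p2, 0   [&-rule on 2]
6. ~(p1 & p2), 0   [~<>-rule on 3 via 0R0]
7. ~p2, 0   [~&-rule on 6 (branches; this branch)]
Accessibility: 0R0
Branch closes: p2 and ~p2 both at 0.
Every branch of the negation's tableau closes; the branch above is one of them.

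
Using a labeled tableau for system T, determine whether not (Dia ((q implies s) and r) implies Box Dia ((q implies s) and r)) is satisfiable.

1. not (Dia ((q implies s) and r) implies Box Dia ((q implies s) and r)), u
2. Dia ((q implies s) and r), u   [neg-implies-rule on 1]
3. not Box Dia ((q implies s) and r), u   [neg-implies-rule on 1]
4. (q implies s) and r, v   [Dia-rule on 2: fresh world v, uRv]
5. q implies s, v   [and-rule on 4]
6. r, v   [and-rule on 4]
7. s, v   [implies-rule on 5 (branches; this branch)]
8. not Dia ((q implies s) and r), w   [neg-Box-rule on 3: fresh world w, uRw]
9. not ((q implies s) and r), w   [neg-Dia-rule on 8 via wRw]
10. not r, w   [neg-and-rule on 9 (branches; this branch)]
Accessibility: uRu, uRv, uRw, vRv, wRw

Yes, satisfiable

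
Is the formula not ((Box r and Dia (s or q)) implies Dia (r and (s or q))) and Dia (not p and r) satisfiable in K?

No, unsatisfiable

1. not ((Box r and Dia (s or q)) implies Dia (r and (s or q))) and Dia (not p and r), w0
2. not ((Box r and Dia (s or q)) implies Dia (r and (s or q))), w0
3. Dia (not p and r), w0
4. Box r and Dia (s or q), w0
5. not Dia (r and (s or q)), w0
6. Box r, w0
7. Dia (s or q), w0
8. not p and r, w1
9. not p, w1
10. r, w1
11. not (r and (s or q)), w1
12. not (s or q), w1
13. not s, w1
14. not q, w1
15. s or q, w2
16. not (r and (s or q)), w2
17. r, w2
18. q, w2
19. not (s or q), w2
20. not s, w2
21. not q, w2
Accessibility: w0Rw1, w0Rw2
Branch closes: q and not q both at w2.
Every branch closes; the branch above is one of them.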